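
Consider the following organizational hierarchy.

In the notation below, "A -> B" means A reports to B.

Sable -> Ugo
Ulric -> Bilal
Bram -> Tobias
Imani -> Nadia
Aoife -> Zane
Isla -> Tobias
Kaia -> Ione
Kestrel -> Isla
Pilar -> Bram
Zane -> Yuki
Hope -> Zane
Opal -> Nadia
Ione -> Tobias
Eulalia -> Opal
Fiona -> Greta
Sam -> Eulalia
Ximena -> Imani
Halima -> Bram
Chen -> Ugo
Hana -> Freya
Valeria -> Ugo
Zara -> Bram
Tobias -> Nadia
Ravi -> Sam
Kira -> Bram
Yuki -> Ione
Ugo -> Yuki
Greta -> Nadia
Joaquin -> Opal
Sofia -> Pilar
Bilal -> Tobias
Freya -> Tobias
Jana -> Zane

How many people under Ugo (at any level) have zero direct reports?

The people in Ugo's organization with no one reporting to them are Sable, Valeria, Chen. That is 3.

3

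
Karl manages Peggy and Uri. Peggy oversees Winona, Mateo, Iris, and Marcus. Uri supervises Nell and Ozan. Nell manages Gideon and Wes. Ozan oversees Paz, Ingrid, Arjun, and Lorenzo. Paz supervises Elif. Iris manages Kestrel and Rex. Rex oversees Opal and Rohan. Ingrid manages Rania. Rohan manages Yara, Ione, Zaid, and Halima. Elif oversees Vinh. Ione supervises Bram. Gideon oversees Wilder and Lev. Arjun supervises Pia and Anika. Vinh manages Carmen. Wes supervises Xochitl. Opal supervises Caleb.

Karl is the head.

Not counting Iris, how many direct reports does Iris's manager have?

Iris reports to Peggy. Peggy's other direct reports are Winona, Mateo, Marcus — 3 peers.

3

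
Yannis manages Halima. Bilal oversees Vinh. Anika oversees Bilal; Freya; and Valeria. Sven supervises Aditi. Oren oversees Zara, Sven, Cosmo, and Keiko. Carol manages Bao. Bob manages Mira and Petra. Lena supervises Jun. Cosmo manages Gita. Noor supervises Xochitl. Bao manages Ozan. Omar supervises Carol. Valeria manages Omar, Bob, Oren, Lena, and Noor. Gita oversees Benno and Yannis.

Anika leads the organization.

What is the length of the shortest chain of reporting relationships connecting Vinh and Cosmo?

Vinh is 2 levels below Anika, and Cosmo is 3 levels below Anika (their lowest common manager). The shortest path runs up from Vinh to Anika and back down to Cosmo: 2 + 3 = 5 links.

5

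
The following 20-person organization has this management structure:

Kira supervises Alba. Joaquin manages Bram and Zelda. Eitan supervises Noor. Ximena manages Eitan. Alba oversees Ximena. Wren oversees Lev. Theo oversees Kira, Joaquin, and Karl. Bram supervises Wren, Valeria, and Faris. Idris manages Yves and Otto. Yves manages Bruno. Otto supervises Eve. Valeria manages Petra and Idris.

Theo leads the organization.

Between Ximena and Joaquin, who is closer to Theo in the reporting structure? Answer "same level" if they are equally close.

Joaquin

Ximena is 3 levels below Theo; Joaquin is 1. Joaquin is higher.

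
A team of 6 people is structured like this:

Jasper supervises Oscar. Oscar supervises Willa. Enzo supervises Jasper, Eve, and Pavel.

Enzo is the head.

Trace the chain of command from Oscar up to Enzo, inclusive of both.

Oscar -> Jasper -> Enzo

Oscar reports to Jasper. Jasper reports to Enzo. Enzo is at the top.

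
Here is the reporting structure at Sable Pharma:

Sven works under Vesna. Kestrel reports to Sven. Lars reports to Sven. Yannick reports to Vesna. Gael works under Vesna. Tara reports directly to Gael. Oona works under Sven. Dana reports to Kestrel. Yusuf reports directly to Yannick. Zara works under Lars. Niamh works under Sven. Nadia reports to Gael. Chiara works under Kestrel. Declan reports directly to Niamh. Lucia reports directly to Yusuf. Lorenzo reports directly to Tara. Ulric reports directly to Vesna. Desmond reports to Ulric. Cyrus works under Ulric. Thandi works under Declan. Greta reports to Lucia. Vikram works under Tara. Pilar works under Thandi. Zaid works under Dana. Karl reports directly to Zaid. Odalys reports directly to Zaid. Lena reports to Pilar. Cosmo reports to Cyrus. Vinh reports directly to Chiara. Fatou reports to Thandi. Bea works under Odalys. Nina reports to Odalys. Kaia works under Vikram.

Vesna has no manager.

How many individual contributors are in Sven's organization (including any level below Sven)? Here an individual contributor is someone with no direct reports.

8

The people in Sven's organization with no one reporting to them are Fatou, Lena, Oona, Zara, Vinh, Nina, Bea, Karl. That is 8.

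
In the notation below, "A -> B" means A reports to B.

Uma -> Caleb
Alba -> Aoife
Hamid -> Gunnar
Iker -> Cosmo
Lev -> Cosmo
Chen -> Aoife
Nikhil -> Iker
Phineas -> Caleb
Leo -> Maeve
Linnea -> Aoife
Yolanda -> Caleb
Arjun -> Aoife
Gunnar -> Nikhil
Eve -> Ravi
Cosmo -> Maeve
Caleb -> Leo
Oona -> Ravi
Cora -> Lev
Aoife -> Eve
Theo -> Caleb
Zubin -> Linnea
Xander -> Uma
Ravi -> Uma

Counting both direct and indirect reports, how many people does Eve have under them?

6

Eve directly manages Aoife. Under Aoife: Arjun, Alba, Linnea, Zubin, Chen (5). That's 6 in total.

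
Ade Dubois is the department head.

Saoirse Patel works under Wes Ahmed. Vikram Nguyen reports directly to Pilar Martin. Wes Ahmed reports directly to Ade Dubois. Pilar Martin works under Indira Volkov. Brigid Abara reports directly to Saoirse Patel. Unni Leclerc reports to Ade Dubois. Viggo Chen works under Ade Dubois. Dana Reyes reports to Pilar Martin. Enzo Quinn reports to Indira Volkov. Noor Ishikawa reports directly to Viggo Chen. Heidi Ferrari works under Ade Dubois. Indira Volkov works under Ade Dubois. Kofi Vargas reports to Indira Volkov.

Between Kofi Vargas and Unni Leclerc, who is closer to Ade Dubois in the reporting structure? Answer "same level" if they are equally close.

Kofi Vargas is 2 levels below Ade Dubois; Unni Leclerc is 1. Unni Leclerc is higher.

Unni Leclerc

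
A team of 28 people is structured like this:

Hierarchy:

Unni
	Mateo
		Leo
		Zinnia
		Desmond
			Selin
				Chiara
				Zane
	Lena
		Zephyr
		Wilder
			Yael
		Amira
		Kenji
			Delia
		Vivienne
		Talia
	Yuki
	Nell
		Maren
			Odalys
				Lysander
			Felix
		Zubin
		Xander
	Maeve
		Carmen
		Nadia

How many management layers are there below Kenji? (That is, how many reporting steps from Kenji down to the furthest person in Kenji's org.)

1

The longest chain under Kenji runs Kenji → Delia, which is 1 level below Kenji.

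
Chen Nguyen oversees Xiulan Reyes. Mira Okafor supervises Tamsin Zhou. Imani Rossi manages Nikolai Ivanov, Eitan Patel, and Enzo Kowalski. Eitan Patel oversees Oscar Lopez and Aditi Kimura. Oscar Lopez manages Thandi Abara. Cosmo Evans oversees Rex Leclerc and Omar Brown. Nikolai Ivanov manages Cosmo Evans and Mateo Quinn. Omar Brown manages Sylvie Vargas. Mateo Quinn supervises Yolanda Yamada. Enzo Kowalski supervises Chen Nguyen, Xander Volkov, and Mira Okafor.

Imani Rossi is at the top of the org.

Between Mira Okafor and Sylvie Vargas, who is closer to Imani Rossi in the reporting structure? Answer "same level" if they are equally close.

Mira Okafor is 2 levels below Imani Rossi; Sylvie Vargas is 4. Mira Okafor is higher.

Mira Okafor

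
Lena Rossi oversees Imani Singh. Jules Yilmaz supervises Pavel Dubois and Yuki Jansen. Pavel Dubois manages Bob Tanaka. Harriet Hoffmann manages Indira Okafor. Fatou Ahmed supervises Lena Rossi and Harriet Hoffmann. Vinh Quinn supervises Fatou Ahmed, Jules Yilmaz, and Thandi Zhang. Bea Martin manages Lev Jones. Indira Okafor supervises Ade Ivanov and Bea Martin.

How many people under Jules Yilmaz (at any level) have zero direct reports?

The people in Jules Yilmaz's organization with no one reporting to them are Yuki Jansen, Bob Tanaka. That is 2.

2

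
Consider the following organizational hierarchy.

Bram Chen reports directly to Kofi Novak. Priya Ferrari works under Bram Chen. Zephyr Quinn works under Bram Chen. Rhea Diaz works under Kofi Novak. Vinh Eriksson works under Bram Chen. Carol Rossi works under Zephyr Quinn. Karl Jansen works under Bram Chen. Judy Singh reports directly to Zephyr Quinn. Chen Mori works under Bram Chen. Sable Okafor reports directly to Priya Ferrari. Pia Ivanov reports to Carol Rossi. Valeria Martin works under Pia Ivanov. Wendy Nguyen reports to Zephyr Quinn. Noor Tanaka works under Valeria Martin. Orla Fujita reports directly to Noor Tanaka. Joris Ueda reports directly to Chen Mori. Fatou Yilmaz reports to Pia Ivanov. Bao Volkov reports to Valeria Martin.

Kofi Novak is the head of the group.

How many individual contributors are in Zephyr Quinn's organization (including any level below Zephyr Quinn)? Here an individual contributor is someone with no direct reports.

5

The people in Zephyr Quinn's organization with no one reporting to them are Wendy Nguyen, Judy Singh, Fatou Yilmaz, Bao Volkov, Orla Fujita. That is 5.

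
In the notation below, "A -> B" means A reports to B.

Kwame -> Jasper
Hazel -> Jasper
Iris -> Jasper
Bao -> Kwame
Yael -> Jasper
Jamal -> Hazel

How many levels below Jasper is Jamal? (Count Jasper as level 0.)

2

Chain from Jamal up to Jasper: Jamal → Hazel → Jasper. That is 2 steps up, so Jamal is 2 levels below Jasper.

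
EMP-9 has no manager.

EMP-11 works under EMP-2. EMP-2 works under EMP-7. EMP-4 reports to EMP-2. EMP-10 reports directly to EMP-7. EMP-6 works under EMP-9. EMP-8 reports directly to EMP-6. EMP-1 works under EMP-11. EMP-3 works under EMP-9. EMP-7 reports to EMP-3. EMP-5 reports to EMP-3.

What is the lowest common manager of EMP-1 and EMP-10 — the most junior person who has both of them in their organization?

EMP-7

EMP-1's chain of managers is EMP-11, EMP-2, EMP-7, EMP-3, EMP-9. EMP-10's chain of managers is EMP-7, EMP-3, EMP-9. The first manager that appears in both chains is EMP-7.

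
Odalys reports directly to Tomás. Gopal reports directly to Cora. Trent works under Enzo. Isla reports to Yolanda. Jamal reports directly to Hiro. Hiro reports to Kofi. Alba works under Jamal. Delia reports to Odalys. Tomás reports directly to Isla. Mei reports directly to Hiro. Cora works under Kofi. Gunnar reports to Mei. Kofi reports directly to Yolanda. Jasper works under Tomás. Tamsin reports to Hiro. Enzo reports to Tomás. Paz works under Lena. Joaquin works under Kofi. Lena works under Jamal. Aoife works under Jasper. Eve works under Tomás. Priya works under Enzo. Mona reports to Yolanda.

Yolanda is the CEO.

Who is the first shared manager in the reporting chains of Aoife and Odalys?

Aoife's chain of managers is Jasper, Tomás, Isla, Yolanda. Odalys's chain of managers is Tomás, Isla, Yolanda. The first manager that appears in both chains is Tomás.

Tomás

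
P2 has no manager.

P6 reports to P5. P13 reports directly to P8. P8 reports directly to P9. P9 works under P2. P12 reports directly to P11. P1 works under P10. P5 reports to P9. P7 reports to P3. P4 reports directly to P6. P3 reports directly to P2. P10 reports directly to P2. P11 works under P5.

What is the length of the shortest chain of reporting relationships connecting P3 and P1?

3

P3 is 1 level below P2, and P1 is 2 levels below P2 (their lowest common manager). The shortest path runs up from P3 to P2 and back down to P1: 1 + 2 = 3 links.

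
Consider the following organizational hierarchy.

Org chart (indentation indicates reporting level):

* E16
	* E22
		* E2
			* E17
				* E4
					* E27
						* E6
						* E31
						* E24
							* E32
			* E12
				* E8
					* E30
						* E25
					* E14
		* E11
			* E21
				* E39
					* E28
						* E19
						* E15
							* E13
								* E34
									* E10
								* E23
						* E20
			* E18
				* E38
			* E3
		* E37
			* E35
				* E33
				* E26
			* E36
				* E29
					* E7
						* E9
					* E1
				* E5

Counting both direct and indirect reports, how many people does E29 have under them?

3

E29 directly manages E7, E1. Under E7: E9 (1). E1 has no reports. So E29's organization is 2 direct reports plus everyone under them: 2 + 1 = 3.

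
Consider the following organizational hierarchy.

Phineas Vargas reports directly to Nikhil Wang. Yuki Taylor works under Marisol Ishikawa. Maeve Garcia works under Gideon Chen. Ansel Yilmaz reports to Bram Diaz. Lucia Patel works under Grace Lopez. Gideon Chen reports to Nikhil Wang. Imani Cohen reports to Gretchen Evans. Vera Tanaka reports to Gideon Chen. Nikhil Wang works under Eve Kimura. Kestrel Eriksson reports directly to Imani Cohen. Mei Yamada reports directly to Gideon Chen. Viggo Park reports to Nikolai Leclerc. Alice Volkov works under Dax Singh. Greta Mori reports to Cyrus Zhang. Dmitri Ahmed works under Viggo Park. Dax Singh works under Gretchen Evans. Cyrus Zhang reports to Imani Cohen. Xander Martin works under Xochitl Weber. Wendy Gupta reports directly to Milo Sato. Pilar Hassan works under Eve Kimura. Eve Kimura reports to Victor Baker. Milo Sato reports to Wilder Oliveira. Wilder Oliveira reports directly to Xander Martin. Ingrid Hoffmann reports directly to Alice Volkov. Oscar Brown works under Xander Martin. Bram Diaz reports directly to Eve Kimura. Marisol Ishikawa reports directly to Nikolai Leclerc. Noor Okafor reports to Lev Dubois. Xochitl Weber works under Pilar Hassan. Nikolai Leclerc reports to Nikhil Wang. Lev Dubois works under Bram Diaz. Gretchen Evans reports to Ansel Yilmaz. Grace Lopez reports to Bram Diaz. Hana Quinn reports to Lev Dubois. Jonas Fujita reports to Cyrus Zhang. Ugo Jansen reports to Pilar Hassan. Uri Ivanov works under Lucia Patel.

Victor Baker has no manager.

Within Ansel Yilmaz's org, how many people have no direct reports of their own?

The people in Ansel Yilmaz's organization with no one reporting to them are Kestrel Eriksson, Greta Mori, Jonas Fujita, Ingrid Hoffmann. That is 4.

4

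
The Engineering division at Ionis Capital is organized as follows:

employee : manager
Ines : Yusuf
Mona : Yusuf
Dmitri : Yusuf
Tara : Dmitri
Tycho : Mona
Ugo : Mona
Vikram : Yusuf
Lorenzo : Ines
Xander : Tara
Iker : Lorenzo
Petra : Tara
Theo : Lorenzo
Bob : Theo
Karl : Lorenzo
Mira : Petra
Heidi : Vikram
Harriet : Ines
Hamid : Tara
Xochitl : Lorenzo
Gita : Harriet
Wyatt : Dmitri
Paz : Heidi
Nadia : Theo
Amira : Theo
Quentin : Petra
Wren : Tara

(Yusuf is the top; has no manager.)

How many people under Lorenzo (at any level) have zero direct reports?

The people in Lorenzo's organization with no one reporting to them are Xochitl, Karl, Amira, Nadia, Bob, Iker. That is 6.

6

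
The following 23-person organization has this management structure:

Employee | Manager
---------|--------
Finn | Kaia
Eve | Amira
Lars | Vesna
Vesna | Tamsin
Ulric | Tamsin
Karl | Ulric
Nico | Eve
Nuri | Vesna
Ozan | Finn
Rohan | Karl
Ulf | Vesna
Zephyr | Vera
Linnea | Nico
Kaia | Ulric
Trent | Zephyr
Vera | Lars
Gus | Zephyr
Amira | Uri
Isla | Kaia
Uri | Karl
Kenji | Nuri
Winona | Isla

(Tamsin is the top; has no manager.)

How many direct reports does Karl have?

2

Karl directly manages Uri, Rohan. That is 2 direct reports.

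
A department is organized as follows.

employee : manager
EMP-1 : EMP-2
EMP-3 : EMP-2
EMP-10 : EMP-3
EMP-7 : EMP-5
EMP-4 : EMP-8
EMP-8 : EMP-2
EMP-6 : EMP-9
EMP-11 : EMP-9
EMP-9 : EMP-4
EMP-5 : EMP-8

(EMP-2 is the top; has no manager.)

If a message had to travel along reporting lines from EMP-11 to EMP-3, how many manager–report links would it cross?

EMP-11 is 4 levels below EMP-2, and EMP-3 is 1 level below EMP-2 (their lowest common manager). The shortest path runs up from EMP-11 to EMP-2 and back down to EMP-3: 4 + 1 = 5 links.

5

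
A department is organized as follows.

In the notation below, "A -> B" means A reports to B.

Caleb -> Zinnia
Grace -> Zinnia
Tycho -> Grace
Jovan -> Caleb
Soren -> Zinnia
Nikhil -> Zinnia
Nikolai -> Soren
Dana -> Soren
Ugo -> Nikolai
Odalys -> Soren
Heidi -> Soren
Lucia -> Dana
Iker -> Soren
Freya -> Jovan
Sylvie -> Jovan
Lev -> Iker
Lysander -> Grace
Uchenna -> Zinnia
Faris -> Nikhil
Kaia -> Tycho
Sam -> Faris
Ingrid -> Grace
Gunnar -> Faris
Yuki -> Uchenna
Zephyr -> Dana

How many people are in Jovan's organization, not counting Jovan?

Jovan directly manages Freya, Sylvie. Freya has no reports. Sylvie has no reports. So Jovan's organization is 2 direct reports plus everyone under them: 1 + 1 = 2.

2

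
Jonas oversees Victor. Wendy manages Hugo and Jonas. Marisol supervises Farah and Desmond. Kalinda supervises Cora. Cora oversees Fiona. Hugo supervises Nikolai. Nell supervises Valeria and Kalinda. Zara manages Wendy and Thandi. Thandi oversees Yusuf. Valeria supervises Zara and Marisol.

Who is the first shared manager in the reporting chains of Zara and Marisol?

Valeria

Zara's chain of managers is Valeria, Nell. Marisol's chain of managers is Valeria, Nell. The first manager that appears in both chains is Valeria.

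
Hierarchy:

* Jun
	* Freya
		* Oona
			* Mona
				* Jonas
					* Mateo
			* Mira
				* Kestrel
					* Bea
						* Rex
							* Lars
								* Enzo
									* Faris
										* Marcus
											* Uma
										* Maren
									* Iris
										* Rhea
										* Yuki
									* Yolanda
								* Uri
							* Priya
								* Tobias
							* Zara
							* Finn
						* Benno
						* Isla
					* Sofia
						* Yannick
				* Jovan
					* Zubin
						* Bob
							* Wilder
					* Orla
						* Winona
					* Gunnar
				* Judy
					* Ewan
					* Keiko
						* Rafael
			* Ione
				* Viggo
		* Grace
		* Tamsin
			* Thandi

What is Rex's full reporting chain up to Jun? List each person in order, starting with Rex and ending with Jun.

Rex reports to Bea. Bea reports to Kestrel. Kestrel reports to Mira. Mira reports to Oona. Oona reports to Freya. Freya reports to Jun. Jun is at the top.

Rex -> Bea -> Kestrel -> Mira -> Oona -> Freya -> Jun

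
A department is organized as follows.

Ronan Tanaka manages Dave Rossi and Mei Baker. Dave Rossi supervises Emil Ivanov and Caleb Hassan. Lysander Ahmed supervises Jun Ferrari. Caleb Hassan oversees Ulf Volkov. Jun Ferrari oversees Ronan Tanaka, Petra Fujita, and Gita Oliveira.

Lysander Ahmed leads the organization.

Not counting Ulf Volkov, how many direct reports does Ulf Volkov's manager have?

0

Ulf Volkov reports to Caleb Hassan, and Caleb Hassan has no other direct reports. Ulf Volkov has 0 peers.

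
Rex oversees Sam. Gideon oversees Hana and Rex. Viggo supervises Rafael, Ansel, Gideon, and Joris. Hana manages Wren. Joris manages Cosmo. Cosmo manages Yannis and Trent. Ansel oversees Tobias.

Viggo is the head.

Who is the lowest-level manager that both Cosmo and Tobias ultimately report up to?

Viggo

Cosmo's chain of managers is Joris, Viggo. Tobias's chain of managers is Ansel, Viggo. The first manager that appears in both chains is Viggo.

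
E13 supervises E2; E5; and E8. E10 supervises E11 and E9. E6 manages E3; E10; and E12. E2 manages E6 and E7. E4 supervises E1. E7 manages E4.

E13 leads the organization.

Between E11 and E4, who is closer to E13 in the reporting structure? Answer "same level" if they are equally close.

E4

E11 is 4 levels below E13; E4 is 3. E4 is higher.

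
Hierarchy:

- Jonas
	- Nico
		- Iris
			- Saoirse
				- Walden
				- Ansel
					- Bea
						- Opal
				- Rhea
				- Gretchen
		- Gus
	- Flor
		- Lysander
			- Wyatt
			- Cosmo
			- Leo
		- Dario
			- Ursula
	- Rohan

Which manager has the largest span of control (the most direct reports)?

Saoirse

Direct-report counts: Jonas has 3; Flor has 2; Dario has 1; Lysander has 3; Nico has 2; Iris has 1; Saoirse has 4; Ansel has 1; Bea has 1. The largest is 4, held by Saoirse.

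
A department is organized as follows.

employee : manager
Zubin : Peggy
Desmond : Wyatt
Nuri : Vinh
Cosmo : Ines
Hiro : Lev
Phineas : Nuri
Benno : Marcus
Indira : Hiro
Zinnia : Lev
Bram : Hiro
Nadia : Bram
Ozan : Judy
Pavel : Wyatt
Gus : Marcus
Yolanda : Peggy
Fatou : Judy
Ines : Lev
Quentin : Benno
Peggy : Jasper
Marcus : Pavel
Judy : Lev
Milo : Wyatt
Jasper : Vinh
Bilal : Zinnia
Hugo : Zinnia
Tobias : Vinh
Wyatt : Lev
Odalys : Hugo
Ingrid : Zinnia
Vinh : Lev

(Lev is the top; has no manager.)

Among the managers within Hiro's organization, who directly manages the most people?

Direct-report counts within Hiro's organization: Hiro has 2; Bram has 1. The largest is 2, held by Hiro.

Hiro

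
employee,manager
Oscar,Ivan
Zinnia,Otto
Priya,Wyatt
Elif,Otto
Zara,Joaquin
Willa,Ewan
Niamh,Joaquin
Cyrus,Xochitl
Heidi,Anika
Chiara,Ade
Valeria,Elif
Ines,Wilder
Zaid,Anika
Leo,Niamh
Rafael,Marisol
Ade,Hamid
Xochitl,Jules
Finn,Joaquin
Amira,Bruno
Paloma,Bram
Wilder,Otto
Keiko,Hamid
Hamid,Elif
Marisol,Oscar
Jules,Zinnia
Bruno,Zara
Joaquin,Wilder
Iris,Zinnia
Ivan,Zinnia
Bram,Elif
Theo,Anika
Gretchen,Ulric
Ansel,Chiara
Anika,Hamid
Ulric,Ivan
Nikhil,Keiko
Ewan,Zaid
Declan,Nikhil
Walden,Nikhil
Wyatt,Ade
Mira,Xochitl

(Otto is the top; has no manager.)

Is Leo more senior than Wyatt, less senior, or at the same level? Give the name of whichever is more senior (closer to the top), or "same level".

same level

Both Leo and Wyatt are 4 levels below Otto.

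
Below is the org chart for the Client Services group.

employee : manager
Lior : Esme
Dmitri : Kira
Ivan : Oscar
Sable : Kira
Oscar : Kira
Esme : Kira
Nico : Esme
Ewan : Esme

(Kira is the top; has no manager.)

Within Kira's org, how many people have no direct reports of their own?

The people in Kira's organization with no one reporting to them are Sable, Ivan, Dmitri, Lior, Ewan, Nico. That is 6.

6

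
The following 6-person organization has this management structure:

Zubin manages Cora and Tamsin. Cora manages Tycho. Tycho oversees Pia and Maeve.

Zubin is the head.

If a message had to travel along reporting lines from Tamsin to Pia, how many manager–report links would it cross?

4

Tamsin is 1 level below Zubin, and Pia is 3 levels below Zubin (their lowest common manager). The shortest path runs up from Tamsin to Zubin and back down to Pia: 1 + 3 = 4 links.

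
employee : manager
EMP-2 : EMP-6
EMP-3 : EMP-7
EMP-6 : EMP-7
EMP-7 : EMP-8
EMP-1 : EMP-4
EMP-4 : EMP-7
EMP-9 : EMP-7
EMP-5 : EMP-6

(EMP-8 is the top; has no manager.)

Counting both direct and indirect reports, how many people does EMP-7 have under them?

7

EMP-7 directly manages EMP-4, EMP-9, EMP-6, EMP-3. Under EMP-4: EMP-1 (1). EMP-9 has no reports. Under EMP-6: EMP-5, EMP-2 (2). EMP-3 has no reports. So EMP-7's organization is 4 direct reports plus everyone under them: 2 + 1 + 3 + 1 = 7.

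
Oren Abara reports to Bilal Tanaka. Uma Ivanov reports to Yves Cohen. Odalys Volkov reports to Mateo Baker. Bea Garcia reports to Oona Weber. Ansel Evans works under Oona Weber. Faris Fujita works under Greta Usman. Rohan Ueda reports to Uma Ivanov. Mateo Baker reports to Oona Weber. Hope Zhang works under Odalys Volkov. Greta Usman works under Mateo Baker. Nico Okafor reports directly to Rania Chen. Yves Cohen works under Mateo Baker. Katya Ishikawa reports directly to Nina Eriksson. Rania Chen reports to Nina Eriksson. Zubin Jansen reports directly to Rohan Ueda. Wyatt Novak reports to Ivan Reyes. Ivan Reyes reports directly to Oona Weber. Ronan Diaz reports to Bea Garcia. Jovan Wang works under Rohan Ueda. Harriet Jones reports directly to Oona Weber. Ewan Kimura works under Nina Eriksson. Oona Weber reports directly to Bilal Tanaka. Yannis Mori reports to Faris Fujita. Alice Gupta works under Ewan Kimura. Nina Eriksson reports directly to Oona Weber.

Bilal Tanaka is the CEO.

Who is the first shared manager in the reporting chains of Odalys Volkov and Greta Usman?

Odalys Volkov's chain of managers is Mateo Baker, Oona Weber, Bilal Tanaka. Greta Usman's chain of managers is Mateo Baker, Oona Weber, Bilal Tanaka. The first manager that appears in both chains is Mateo Baker.

Mateo Baker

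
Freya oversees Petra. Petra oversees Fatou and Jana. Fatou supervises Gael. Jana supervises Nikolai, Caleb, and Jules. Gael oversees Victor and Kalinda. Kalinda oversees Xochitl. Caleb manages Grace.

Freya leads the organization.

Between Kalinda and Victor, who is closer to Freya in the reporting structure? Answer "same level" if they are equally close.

Both Kalinda and Victor are 4 levels below Freya.

same level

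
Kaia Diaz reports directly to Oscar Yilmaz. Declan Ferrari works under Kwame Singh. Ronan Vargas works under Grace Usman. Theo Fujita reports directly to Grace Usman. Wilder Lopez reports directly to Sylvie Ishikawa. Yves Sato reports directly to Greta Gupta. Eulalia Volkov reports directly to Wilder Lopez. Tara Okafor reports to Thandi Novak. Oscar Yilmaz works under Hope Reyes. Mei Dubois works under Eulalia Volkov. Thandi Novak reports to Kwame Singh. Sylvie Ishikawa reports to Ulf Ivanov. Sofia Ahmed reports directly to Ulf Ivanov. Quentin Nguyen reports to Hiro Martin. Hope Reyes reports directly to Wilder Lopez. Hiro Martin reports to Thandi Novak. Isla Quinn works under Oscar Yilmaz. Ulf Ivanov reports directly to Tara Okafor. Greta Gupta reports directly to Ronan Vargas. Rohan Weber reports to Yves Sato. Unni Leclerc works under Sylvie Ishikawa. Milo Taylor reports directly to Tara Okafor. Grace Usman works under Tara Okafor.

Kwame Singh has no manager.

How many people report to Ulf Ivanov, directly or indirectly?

10

Ulf Ivanov directly manages Sylvie Ishikawa, Sofia Ahmed. Under Sylvie Ishikawa: Unni Leclerc, Wilder Lopez, Eulalia Volkov, Mei Dubois, Hope Reyes, Oscar Yilmaz, Isla Quinn, Kaia Diaz (8). Sofia Ahmed has no reports. So Ulf Ivanov's organization is 2 direct reports plus everyone under them: 9 + 1 = 10.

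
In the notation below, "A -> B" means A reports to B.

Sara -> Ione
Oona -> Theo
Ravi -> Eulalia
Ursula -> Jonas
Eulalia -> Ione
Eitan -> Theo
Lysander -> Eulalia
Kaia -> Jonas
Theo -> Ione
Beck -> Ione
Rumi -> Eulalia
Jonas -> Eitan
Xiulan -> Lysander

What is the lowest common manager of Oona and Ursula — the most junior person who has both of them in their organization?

Theo

Oona's chain of managers is Theo, Ione. Ursula's chain of managers is Jonas, Eitan, Theo, Ione. The first manager that appears in both chains is Theo.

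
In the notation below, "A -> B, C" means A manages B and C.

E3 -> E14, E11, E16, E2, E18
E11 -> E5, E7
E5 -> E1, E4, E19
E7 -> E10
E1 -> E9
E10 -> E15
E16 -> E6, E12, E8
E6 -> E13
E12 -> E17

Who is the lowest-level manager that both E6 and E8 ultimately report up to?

E6's chain of managers is E16, E3. E8's chain of managers is E16, E3. The first manager that appears in both chains is E16.

E16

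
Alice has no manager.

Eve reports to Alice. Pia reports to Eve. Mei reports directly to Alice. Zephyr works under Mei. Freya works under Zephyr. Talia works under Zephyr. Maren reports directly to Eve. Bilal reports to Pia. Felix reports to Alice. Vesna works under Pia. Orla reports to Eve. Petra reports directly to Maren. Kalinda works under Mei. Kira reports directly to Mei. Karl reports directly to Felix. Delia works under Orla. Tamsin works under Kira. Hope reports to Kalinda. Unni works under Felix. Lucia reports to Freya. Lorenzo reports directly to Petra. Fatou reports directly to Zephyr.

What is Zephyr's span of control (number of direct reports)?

Zephyr directly manages Freya, Talia, Fatou. That is 3 direct reports.

3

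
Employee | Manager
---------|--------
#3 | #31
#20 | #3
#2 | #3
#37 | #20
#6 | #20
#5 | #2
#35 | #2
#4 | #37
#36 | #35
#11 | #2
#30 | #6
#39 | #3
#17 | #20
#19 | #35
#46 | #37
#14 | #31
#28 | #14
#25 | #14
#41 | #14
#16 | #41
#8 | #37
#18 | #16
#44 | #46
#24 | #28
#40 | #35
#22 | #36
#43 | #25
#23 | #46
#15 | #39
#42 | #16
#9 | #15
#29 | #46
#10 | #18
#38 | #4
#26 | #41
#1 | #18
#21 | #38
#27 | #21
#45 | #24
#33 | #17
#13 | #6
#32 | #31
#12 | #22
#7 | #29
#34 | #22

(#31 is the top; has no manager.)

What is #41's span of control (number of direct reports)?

2

#41 directly manages #16, #26. That is 2 direct reports.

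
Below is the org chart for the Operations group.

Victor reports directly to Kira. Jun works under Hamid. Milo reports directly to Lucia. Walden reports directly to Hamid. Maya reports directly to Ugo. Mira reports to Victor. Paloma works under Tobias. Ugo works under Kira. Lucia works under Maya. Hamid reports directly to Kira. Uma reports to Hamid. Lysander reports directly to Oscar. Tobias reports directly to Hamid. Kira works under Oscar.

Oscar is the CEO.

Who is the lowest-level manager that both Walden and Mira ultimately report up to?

Walden's chain of managers is Hamid, Kira, Oscar. Mira's chain of managers is Victor, Kira, Oscar. The first manager that appears in both chains is Kira.

Kira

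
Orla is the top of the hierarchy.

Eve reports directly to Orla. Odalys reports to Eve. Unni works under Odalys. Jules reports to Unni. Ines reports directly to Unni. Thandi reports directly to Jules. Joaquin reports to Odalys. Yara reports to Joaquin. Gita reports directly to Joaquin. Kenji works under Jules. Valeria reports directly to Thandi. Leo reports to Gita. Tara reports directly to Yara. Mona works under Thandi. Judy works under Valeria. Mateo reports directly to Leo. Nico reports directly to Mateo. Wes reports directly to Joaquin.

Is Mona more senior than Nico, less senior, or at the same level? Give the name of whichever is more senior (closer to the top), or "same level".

Mona

Mona is 6 levels below Orla; Nico is 7. Mona is higher.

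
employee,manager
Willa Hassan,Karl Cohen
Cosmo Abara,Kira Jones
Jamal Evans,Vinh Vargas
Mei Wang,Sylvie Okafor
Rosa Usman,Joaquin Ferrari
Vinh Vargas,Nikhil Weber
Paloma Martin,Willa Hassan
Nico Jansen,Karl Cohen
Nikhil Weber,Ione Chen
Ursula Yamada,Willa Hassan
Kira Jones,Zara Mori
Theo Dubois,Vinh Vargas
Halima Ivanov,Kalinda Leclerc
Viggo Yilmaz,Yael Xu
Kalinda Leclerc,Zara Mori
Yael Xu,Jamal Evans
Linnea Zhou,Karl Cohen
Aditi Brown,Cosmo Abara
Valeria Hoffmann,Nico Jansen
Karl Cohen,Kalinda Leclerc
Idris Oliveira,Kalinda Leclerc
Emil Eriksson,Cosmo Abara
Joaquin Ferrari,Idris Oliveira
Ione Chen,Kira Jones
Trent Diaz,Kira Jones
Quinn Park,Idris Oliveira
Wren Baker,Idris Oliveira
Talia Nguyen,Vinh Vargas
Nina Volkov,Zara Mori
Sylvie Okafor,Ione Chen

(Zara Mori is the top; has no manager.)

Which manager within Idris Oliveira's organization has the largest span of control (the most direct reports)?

Idris Oliveira

Direct-report counts within Idris Oliveira's organization: Idris Oliveira has 3; Joaquin Ferrari has 1. The largest is 3, held by Idris Oliveira.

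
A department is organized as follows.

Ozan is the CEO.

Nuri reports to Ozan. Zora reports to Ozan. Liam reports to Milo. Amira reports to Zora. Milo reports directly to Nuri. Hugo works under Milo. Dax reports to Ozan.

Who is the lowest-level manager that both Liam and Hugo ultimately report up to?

Liam's chain of managers is Milo, Nuri, Ozan. Hugo's chain of managers is Milo, Nuri, Ozan. The first manager that appears in both chains is Milo.

Milo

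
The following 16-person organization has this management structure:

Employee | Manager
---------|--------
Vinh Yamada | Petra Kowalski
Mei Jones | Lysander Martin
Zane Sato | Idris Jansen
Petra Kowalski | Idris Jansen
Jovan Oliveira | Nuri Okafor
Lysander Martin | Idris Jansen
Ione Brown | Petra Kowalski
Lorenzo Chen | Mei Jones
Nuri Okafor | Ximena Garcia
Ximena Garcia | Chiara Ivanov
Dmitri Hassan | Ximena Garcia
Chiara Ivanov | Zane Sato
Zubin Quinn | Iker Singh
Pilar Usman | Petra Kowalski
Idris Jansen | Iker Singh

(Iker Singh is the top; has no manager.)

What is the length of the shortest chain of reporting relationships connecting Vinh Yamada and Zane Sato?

3

Vinh Yamada is 2 levels below Idris Jansen, and Zane Sato is 1 level below Idris Jansen (their lowest common manager). The shortest path runs up from Vinh Yamada to Idris Jansen and back down to Zane Sato: 2 + 1 = 3 links.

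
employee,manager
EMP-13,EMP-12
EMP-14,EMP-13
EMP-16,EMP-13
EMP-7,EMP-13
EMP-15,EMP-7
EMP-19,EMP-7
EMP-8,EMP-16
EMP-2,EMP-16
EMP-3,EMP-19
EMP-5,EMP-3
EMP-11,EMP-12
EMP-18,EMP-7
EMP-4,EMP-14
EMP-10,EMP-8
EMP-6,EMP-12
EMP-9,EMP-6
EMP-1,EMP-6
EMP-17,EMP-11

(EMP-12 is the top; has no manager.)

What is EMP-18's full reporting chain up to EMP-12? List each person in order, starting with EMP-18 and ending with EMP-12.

EMP-18 -> EMP-7 -> EMP-13 -> EMP-12

EMP-18 reports to EMP-7. EMP-7 reports to EMP-13. EMP-13 reports to EMP-12. EMP-12 is at the top.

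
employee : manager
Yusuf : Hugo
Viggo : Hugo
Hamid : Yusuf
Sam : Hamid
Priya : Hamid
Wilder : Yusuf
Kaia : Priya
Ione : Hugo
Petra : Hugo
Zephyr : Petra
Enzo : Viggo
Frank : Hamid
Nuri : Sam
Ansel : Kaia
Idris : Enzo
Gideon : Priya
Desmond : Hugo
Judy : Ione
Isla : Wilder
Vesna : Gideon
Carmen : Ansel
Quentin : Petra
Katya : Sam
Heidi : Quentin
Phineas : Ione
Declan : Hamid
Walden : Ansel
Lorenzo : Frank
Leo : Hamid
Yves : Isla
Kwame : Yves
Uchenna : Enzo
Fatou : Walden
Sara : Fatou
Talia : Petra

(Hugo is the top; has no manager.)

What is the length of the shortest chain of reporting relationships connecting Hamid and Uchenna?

5

Hamid is 2 levels below Hugo, and Uchenna is 3 levels below Hugo (their lowest common manager). The shortest path runs up from Hamid to Hugo and back down to Uchenna: 2 + 3 = 5 links.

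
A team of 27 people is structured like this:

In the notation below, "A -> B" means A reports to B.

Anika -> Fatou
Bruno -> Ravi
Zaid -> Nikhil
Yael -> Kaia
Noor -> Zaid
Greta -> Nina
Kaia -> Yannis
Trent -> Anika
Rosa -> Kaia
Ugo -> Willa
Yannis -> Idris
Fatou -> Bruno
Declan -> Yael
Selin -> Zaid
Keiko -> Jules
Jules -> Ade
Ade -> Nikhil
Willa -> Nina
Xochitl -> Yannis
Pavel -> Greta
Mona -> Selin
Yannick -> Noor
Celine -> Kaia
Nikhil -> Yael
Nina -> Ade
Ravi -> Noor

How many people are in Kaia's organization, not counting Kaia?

Kaia directly manages Yael, Celine, Rosa. Under Yael: Declan, Nikhil, Ade, Jules, Keiko, Nina, Greta, Pavel, Willa, Ugo, Zaid, Selin, Mona, Noor, Yannick, Ravi, Bruno, Fatou, Anika, Trent (20). Celine has no reports. Rosa has no reports. So Kaia's organization is 3 direct reports plus everyone under them: 21 + 1 + 1 = 23.

23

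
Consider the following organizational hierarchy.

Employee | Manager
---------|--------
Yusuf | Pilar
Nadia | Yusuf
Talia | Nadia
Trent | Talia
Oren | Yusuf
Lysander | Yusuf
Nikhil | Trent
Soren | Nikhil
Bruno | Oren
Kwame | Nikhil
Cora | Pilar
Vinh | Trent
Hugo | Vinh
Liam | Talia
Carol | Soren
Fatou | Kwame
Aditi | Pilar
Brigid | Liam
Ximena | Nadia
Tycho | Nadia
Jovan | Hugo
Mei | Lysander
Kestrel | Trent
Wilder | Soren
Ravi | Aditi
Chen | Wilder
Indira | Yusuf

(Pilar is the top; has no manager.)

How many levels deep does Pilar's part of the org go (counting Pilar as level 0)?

8

The longest chain under Pilar runs Pilar → Yusuf → Nadia → Talia → Trent → Nikhil → Soren → Wilder → Chen, which is 8 levels below Pilar.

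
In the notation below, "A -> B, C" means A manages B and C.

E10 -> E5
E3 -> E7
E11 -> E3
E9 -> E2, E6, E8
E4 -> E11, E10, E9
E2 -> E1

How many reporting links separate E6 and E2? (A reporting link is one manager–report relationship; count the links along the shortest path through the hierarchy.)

E6 is 1 level below E9, and E2 is 1 level below E9 (their lowest common manager). The shortest path runs up from E6 to E9 and back down to E2: 1 + 1 = 2 links.

2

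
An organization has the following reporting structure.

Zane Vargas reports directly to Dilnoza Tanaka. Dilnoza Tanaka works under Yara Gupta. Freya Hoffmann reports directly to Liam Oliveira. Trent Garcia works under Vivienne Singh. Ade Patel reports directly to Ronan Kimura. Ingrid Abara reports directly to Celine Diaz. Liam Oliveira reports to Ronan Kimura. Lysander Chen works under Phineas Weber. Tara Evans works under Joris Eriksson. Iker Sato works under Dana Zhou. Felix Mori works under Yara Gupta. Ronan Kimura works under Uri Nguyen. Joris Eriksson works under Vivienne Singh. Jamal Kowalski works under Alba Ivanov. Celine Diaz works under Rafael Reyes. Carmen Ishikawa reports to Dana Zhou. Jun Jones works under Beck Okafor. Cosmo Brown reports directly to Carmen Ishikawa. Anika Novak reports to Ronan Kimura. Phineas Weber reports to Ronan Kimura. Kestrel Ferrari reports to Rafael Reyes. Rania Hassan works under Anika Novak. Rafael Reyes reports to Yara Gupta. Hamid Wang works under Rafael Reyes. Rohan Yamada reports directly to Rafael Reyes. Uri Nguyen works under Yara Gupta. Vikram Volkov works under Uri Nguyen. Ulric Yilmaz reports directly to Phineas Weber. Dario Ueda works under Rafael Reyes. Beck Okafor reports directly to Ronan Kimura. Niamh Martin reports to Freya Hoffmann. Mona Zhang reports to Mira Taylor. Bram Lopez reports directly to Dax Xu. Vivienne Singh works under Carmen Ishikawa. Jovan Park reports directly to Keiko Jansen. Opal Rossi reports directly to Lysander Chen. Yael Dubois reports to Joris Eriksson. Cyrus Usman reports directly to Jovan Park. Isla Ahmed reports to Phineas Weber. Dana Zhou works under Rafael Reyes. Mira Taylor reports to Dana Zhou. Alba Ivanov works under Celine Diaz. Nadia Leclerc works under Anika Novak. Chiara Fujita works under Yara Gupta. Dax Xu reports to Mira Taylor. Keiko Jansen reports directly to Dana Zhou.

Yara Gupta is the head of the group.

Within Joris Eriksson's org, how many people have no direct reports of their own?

The people in Joris Eriksson's organization with no one reporting to them are Tara Evans, Yael Dubois. That is 2.

2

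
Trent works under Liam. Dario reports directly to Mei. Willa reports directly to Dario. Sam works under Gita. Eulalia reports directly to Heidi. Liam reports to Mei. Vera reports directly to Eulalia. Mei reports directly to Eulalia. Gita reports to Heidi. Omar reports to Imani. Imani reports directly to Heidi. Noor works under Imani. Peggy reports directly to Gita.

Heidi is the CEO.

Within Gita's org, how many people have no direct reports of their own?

The people in Gita's organization with no one reporting to them are Sam, Peggy. That is 2.

2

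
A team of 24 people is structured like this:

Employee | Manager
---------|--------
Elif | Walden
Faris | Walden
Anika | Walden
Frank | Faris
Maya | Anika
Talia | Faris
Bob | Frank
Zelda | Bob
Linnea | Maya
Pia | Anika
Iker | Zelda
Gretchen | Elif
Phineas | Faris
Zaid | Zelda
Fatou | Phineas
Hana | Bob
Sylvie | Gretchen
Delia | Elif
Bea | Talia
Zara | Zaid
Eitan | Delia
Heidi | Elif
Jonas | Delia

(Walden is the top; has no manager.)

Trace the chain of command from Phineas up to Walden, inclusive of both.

Phineas -> Faris -> Walden

Phineas reports to Faris. Faris reports to Walden. Walden is at the top.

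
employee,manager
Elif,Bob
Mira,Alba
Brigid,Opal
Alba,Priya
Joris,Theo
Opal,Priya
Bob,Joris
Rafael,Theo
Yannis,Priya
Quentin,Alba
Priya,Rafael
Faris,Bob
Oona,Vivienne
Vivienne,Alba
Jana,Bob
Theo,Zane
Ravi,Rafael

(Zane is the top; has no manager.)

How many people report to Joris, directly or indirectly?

4

Joris directly manages Bob. Under Bob: Jana, Faris, Elif (3). That's 4 in total.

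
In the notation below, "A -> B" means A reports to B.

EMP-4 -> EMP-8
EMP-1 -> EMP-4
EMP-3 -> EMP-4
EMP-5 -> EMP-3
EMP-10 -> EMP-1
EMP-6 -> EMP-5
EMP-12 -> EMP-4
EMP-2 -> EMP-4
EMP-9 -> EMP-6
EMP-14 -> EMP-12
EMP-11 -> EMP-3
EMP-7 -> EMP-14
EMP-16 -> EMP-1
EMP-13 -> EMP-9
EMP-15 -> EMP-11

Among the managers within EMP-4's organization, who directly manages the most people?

EMP-4

Direct-report counts within EMP-4's organization: EMP-4 has 4; EMP-12 has 1; EMP-14 has 1; EMP-3 has 2; EMP-11 has 1; EMP-5 has 1; EMP-6 has 1; EMP-9 has 1; EMP-1 has 2. The largest is 4, held by EMP-4.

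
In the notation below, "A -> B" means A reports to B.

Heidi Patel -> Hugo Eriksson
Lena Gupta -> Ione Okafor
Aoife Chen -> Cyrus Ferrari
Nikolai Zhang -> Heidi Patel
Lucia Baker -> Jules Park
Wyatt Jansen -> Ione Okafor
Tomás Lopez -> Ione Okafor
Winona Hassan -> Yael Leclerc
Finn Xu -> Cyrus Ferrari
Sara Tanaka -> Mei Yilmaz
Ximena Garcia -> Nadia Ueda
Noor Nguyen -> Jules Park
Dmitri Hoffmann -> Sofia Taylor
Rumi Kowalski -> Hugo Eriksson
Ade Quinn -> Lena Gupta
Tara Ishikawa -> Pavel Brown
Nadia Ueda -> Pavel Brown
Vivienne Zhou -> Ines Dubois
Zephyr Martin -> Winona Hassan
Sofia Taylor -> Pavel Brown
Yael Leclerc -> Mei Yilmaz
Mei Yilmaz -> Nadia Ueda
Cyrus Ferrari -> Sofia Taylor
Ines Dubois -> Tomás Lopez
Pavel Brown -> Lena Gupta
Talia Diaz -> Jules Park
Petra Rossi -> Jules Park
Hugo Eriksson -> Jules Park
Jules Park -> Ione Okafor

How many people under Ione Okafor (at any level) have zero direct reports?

16

The people in Ione Okafor's organization with no one reporting to them are Wyatt Jansen, Vivienne Zhou, Noor Nguyen, Lucia Baker, Talia Diaz, Petra Rossi, Rumi Kowalski, Nikolai Zhang, Ade Quinn, Dmitri Hoffmann, Finn Xu, Aoife Chen, Ximena Garcia, Zephyr Martin, Sara Tanaka, Tara Ishikawa. That is 16.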